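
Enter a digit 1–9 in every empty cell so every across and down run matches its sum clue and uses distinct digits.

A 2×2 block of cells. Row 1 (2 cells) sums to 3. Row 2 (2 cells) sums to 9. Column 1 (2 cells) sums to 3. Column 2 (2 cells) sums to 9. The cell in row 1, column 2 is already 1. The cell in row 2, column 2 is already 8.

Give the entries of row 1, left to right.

3 in 2 cells must be {1,2}.
(1,1) = 3 − 1 = 2 completes the 3 across.
(2,1) = 9 − 8 = 1 completes the 9 across.

2 1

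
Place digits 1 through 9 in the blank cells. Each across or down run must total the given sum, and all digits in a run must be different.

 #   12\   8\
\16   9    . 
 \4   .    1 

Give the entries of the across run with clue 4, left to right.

16 in 2 cells must be {7,9}; 4 in 2 cells must be {1,3}.
R1C2 = 16 − 9 = 7 completes the 16 across.
R2C1 = 4 − 1 = 3 completes the 4 across.

3, 1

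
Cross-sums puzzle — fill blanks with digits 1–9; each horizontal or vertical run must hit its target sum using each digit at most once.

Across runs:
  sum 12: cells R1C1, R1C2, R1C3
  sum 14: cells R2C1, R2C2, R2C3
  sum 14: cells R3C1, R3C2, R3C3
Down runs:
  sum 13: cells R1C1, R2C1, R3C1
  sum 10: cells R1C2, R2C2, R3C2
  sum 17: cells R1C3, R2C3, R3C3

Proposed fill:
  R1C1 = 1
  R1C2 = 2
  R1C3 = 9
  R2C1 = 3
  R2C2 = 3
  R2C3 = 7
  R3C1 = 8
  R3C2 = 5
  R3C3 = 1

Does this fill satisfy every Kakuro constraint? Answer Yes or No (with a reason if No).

No — the down run R1C1–R3C1 sums to 12, not 13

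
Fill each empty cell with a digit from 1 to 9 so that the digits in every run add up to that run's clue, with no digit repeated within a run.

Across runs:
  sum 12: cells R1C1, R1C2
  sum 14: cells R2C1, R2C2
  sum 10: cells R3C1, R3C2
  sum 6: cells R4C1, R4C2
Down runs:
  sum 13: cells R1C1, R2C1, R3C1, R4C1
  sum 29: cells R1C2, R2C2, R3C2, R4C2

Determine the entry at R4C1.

1

29 in 4 cells must be {5,7,8,9}.
Only 5 fits R4C2 under both its across sum 6 and down sum 29.
R4C1 = 6 − 5 = 1 completes the 6 across.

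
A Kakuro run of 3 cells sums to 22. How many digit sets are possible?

2

3 distinct digits from 1–9 sum between 6 and 24.
Enumerating: {5,8,9}, {6,7,9}.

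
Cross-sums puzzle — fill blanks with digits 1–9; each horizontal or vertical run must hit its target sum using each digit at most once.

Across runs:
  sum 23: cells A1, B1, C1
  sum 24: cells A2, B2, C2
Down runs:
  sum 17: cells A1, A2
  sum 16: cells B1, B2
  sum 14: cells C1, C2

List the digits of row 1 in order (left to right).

8 9 6

23 in 3 cells must be {6,8,9}; 24 in 3 cells must be {7,8,9}; 17 in 2 cells must be {8,9}.
The 23 across and the 16 down share only 9, so B1 = 9.
B2 = 16 − 9 = 7 completes the 16 down.
Given what's placed, A1 must be 8 to fit the 23 across and 17 down.
C1 = 23 − 17 = 6 completes the 23 across.
A2 = 17 − 8 = 9 completes the 17 down.
C2 = 24 − 16 = 8 completes the 24 across.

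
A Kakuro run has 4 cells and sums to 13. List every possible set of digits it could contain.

4 distinct digits from 1–9 sum between 10 and 30.

{1,2,3,7}; {1,2,4,6}; {1,3,4,5}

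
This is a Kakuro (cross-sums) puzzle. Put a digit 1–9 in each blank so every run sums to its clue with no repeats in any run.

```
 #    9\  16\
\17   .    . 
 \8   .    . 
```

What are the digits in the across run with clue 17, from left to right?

8, 9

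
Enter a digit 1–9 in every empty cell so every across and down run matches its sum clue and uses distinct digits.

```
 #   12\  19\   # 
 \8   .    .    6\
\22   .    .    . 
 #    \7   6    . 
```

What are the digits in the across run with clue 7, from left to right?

R1C2 = 5: the only remaining digit allowed by both the 8 across and the 19 down.
R2C2 = 19 − 11 = 8 completes the 19 down.
Given what's placed, R2C3 must be 5 to fit the 22 across and 6 down.
R3C3 = 7 − 6 = 1 completes the 7 across.
R1C1 = 8 − 5 = 3 completes the 8 across.
R2C1 = 22 − 13 = 9 completes the 22 across.

6 1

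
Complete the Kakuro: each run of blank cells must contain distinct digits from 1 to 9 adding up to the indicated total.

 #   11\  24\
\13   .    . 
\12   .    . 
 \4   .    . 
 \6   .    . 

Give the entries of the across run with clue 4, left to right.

4 in 2 cells must be {1,3}; 11 in 4 cells must be {1,2,3,5}.
Only 5 fits R1C1 under both its across sum 13 and down sum 11.
R1C2 = 13 − 5 = 8 completes the 13 across.
Given what's placed, R2C1 must be 3 to fit the 12 across and 11 down.
R2C2 = 12 − 3 = 9 completes the 12 across.
R3C1 = 1: the only remaining digit allowed by both the 4 across and the 11 down.
R3C2 = 4 − 1 = 3 completes the 4 across.

1 3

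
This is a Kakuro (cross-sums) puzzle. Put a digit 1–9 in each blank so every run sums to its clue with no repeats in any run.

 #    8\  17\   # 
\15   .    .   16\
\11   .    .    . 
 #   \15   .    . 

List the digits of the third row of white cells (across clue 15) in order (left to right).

16 in 2 cells must be {7,9}.
The 11 across and the 16 down share only 7, so R2C3 = 7.
R3C3 = 16 − 7 = 9 completes the 16 down.
R3C2 = 15 − 9 = 6 completes the 15 across.
R2C2 = 3: the only remaining digit allowed by both the 11 across and the 17 down.
R1C2 = 17 − 9 = 8 completes the 17 down.
R2C1 = 11 − 10 = 1 completes the 11 across.
R1C1 = 15 − 8 = 7 completes the 15 across.

6 9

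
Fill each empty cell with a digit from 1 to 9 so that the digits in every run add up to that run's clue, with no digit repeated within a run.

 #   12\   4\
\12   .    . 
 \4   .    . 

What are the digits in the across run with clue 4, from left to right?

3 1

4 in 2 cells must be {1,3}.
The 12 across and the 4 down share only 3, so R1C2 = 3.
The 4 across and the 12 down share only 3, so R2C1 = 3.
R2C2 = 4 − 3 = 1 completes the 4 across.
R1C1 = 12 − 3 = 9 completes the 12 across.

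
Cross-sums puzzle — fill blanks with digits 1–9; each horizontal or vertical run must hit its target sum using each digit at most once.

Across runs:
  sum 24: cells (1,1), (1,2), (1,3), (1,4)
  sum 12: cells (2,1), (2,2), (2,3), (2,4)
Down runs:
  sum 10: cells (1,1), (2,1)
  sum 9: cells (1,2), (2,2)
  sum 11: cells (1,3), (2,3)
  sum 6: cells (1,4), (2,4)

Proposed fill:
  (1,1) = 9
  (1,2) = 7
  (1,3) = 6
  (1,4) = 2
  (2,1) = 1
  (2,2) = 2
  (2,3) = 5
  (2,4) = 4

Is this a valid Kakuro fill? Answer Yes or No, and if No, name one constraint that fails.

Across: 9+7+6+2=24; 1+2+5+4=12. Down: 9+1=10; 7+2=9; 6+5=11; 2+4=6. No digit repeats within any run.

Yes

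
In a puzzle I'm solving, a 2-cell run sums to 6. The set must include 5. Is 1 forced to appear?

Yes

The only way to make 6 from 2 distinct digits under that restriction is {1,5}, which contains 1.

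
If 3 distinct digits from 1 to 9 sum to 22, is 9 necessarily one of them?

Yes

Every partition of 22 into 3 distinct digits includes 9: {5,8,9}, {6,7,9}.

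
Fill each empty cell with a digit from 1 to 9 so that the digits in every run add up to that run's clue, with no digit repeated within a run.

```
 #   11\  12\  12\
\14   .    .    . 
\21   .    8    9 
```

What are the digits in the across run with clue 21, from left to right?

R1C2 = 12 − 8 = 4 completes the 12 down.
R1C3 = 12 − 9 = 3 completes the 12 down.
R2C1 = 21 − 17 = 4 completes the 21 across.
R1C1 = 14 − 7 = 7 completes the 14 across.

4 8 9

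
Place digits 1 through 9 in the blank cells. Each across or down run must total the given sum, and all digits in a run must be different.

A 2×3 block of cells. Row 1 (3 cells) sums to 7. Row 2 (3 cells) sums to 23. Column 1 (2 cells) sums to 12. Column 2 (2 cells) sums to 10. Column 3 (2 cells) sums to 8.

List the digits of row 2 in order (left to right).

8, 9, 6

7 in 3 cells must be {1,2,4}; 23 in 3 cells must be {6,8,9}.
The 7 across and the 12 down share only 4, so (1,1) = 4.
(2,1) = 12 − 4 = 8 completes the 12 down.
Given what's placed, (2,3) must be 6 to fit the 23 across and 8 down.
(1,3) = 8 − 6 = 2 completes the 8 down.
(2,2) = 23 − 14 = 9 completes the 23 across.
(1,2) = 7 − 6 = 1 completes the 7 across.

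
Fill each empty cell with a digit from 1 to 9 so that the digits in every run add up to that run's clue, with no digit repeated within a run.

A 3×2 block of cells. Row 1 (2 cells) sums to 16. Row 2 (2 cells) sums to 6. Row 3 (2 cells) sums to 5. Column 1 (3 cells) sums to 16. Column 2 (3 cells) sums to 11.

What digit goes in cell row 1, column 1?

16 in 2 cells must be {7,9}.
The 16 across and the 11 down share only 7, so (1,2) = 7.
Given what's placed, (2,2) must be 1 to fit the 6 across and 11 down.
(3,2) = 11 − 8 = 3 completes the 11 down.
(1,1) = 16 − 7 = 9 completes the 16 across.
(2,1) = 6 − 1 = 5 completes the 6 across.
(3,1) = 5 − 3 = 2 completes the 5 across.

9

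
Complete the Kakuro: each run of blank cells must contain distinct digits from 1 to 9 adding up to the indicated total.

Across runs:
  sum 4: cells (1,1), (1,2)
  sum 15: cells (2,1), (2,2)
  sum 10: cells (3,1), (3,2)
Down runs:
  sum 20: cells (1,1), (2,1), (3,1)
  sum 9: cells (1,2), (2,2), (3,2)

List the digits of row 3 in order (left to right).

8 2

4 in 2 cells must be {1,3}.
The 4 across and the 20 down share only 3, so (1,1) = 3.
(1,2) = 4 − 3 = 1 completes the 4 across.
Given what's placed, (2,2) must be 6 to fit the 15 across and 9 down.
(3,2) = 9 − 7 = 2 completes the 9 down.
(2,1) = 15 − 6 = 9 completes the 15 across.
(3,1) = 10 − 2 = 8 completes the 10 across.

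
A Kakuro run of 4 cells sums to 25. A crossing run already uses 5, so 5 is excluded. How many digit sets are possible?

4 distinct digits from 1–9 sum between 10 and 30.
Dropping sets that contain 5.
Enumerating: {1,7,8,9}, {2,6,8,9}, {3,6,7,9}, {4,6,7,8}.

4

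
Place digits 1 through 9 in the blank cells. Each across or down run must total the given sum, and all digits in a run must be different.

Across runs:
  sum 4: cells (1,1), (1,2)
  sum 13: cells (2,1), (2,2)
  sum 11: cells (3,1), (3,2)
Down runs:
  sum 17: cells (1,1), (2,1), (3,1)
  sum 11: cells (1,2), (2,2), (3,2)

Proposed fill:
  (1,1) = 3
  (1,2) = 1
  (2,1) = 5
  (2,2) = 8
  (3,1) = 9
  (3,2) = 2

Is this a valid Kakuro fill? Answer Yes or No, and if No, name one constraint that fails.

Yes

Across: 3+1=4; 5+8=13; 9+2=11. Down: 3+5+9=17; 1+8+2=11. No digit repeats within any run.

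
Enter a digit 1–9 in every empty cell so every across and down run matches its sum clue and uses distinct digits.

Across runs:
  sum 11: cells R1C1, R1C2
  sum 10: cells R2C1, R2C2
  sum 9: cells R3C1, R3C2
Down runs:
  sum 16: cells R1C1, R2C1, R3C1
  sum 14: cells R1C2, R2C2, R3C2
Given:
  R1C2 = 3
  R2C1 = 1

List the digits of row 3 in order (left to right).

7 2

R1C1 = 11 − 3 = 8 completes the 11 across.
R2C2 = 10 − 1 = 9 completes the 10 across.
R3C1 = 16 − 9 = 7 completes the 16 down.
R3C2 = 9 − 7 = 2 completes the 9 across.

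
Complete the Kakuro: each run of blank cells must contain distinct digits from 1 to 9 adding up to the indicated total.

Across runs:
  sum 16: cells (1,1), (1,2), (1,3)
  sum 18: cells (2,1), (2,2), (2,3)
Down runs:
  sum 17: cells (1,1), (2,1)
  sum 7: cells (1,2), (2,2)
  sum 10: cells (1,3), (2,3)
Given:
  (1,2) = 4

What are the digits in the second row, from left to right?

8 3 7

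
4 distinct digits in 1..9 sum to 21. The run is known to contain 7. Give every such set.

{1,4,7,9}; {1,5,7,8}; {2,3,7,9}; {2,4,7,8}; {3,5,6,7}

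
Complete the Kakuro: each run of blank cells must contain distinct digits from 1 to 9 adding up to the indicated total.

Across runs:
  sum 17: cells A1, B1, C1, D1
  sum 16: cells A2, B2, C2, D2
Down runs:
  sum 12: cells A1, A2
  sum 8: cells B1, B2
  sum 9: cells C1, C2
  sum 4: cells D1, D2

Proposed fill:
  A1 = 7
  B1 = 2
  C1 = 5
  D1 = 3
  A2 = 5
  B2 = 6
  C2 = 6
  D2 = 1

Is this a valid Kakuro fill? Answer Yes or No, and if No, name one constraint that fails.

No — the down run C1–C2 sums to 11, not 9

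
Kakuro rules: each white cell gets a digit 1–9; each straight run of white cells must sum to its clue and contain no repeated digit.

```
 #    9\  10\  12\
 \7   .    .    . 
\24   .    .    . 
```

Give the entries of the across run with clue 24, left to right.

7, 9, 8

7 in 3 cells must be {1,2,4}; 24 in 3 cells must be {7,8,9}.
The 7 across and the 12 down share only 4, so R1C3 = 4.
R2C3 = 12 − 4 = 8 completes the 12 down.
Given what's placed, R2C1 must be 7 to fit the 24 across and 9 down.
R2C2 = 24 − 15 = 9 completes the 24 across.
R1C1 = 9 − 7 = 2 completes the 9 down.
R1C2 = 7 − 6 = 1 completes the 7 across.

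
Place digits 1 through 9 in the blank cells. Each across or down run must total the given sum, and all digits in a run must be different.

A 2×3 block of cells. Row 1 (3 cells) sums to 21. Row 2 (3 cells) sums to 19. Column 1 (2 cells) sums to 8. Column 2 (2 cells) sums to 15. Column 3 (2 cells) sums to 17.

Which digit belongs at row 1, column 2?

17 in 2 cells must be {8,9}.
Nothing is forced directly, so branch on (1,1), whose candidates are 5 or 6 or 7. If (1,1) = 5: that forces (1,3) = 9, (2,1) = 3, after which (2,3) would have to be in {7,9} for the 19 across but in {8} for the 17 down — contradiction. If (1,1) = 7: then (2,1) would have to be in {2,3,4,5,6,7,8,9} for the 19 across but in {1} for the 8 down — contradiction. So (1,1) = 6.
Given what's placed, (1,3) must be 8 to fit the 21 across and 17 down.
(2,1) = 8 − 6 = 2 completes the 8 down.
(2,3) = 17 − 8 = 9 completes the 17 down.
(1,2) = 21 − 14 = 7 completes the 21 across.
(2,2) = 19 − 11 = 8 completes the 19 across.

7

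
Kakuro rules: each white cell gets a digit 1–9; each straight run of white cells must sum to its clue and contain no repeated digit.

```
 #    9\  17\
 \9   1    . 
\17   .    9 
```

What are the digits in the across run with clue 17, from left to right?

17 in 2 cells must be {8,9}.
R1C2 = 9 − 1 = 8 completes the 9 across.
R2C1 = 17 − 9 = 8 completes the 17 across.

8 9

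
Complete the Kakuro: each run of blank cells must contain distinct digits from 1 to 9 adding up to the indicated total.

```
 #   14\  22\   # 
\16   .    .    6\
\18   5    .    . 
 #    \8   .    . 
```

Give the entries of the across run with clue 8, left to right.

6 2

16 in 2 cells must be {7,9}.
R1C1 = 14 − 5 = 9 completes the 14 down.
R1C2 = 16 − 9 = 7 completes the 16 across.
R2C3 = 4: the only remaining digit allowed by both the 18 across and the 6 down.
Given what's placed, R3C2 must be 6 to fit the 8 across and 22 down.
R3C3 = 8 − 6 = 2 completes the 8 across.
R2C2 = 18 − 9 = 9 completes the 18 across.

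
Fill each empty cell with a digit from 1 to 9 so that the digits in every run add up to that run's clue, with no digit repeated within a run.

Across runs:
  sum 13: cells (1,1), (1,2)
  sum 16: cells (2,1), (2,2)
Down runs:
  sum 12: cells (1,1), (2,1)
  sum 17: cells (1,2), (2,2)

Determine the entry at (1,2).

8

16 in 2 cells must be {7,9}; 17 in 2 cells must be {8,9}.
The 16 across and the 17 down share only 9, so (2,2) = 9.
(1,2) = 17 − 9 = 8 completes the 17 down.
(2,1) = 16 − 9 = 7 completes the 16 across.
(1,1) = 13 − 8 = 5 completes the 13 across.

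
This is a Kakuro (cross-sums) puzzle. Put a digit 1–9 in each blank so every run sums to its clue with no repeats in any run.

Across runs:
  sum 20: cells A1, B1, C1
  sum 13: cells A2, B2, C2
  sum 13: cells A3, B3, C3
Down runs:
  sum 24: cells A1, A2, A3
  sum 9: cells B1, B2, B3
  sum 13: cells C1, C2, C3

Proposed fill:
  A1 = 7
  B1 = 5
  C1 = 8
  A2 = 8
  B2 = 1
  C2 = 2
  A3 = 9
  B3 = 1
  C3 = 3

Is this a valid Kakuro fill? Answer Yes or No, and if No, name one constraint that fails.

No — the down run B1–B3 sums to 7, not 9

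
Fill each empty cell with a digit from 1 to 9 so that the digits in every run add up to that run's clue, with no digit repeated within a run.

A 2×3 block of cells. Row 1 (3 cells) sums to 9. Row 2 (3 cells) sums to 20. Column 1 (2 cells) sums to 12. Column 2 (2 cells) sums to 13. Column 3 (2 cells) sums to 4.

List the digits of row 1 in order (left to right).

3 5 1

4 in 2 cells must be {1,3}.
The 20 across and the 4 down share only 3, so (2,3) = 3.
(1,3) = 4 − 3 = 1 completes the 4 down.
Nothing is forced directly, so branch on (1,1), whose candidates are 3 or 5. If (1,1) = 5: then (1,2) would have to be in {3} for the 9 across but in {4,5,6,7,8,9} for the 13 down — contradiction. So (1,1) = 3.
(1,2) = 9 − 4 = 5 completes the 9 across.
(2,1) = 12 − 3 = 9 completes the 12 down.
(2,2) = 20 − 12 = 8 completes the 20 across.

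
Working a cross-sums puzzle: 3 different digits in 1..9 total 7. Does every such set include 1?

Yes

The only way to make 7 from 3 distinct digits is {1,2,4}, which contains 1.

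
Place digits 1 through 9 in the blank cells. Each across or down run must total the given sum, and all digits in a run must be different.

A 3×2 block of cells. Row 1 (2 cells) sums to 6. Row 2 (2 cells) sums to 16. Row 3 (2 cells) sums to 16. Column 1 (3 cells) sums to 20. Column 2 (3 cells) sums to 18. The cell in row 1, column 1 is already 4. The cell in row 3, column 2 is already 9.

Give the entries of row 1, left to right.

4 2

16 in 2 cells must be {7,9}.
(1,2) = 6 − 4 = 2 completes the 6 across.
(2,2) = 18 − 11 = 7 completes the 18 down.
(3,1) = 16 − 9 = 7 completes the 16 across.
(2,1) = 16 − 7 = 9 completes the 16 across.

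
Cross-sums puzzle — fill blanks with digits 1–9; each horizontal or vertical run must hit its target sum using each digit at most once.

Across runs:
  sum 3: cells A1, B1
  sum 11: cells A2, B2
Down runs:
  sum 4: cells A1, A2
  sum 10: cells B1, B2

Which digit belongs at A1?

1

3 in 2 cells must be {1,2}; 4 in 2 cells must be {1,3}.
The 3 across and the 4 down share only 1, so A1 = 1.
B1 = 3 − 1 = 2 completes the 3 across.
A2 = 4 − 1 = 3 completes the 4 down.
B2 = 11 − 3 = 8 completes the 11 across.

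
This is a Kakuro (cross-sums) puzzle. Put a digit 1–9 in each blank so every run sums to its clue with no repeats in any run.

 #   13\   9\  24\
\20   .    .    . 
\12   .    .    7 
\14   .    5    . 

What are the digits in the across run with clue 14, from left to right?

1 5 8

24 in 3 cells must be {7,8,9}.
Given what's placed, R1C2 must be 3 to fit the 20 across and 9 down.
R2C2 = 9 − 8 = 1 completes the 9 down.
Given what's placed, R3C3 must be 8 to fit the 14 across and 24 down.
R1C3 = 24 − 15 = 9 completes the 24 down.
R2C1 = 12 − 8 = 4 completes the 12 across.
R3C1 = 14 − 13 = 1 completes the 14 across.
R1C1 = 20 − 12 = 8 completes the 20 across.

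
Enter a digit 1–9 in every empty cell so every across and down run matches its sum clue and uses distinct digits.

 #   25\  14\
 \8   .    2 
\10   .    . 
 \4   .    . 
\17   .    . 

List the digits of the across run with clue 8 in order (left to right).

6 2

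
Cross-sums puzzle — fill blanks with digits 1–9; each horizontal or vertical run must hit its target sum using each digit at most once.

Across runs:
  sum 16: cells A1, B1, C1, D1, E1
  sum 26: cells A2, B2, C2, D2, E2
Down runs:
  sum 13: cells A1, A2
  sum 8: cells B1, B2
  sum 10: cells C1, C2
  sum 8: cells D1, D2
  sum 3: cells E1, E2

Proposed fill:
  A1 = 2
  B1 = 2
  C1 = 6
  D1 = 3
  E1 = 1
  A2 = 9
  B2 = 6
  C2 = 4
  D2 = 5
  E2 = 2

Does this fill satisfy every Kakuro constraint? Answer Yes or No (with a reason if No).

No — the across run A1–E1 sums to 14, not 16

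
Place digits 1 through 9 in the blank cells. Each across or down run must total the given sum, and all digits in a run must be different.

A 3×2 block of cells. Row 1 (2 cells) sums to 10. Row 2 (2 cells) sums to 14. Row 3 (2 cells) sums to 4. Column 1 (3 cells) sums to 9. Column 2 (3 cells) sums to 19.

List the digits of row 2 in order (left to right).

4 in 2 cells must be {1,3}.
The 4 across and the 19 down share only 3, so (3,2) = 3.
Given what's placed, (2,2) must be 9 to fit the 14 across and 19 down.
(3,1) = 4 − 3 = 1 completes the 4 across.
(1,2) = 19 − 12 = 7 completes the 19 down.
(2,1) = 14 − 9 = 5 completes the 14 across.
(1,1) = 10 − 7 = 3 completes the 10 across.

5 9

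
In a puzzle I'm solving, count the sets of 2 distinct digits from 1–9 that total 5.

2 distinct digits from 1–9 sum between 3 and 17.
Enumerating: {1,4}, {2,3}.

2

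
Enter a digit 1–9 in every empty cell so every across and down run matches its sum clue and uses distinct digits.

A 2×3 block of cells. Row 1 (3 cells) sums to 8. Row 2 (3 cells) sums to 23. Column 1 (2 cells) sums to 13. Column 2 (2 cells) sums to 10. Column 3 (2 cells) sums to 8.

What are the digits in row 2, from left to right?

8 9 6

23 in 3 cells must be {6,8,9}.
The 23 across and the 8 down share only 6, so (2,3) = 6.
(1,3) = 8 − 6 = 2 completes the 8 down.
Given what's placed, (1,1) must be 5 to fit the 8 across and 13 down.
(1,2) = 8 − 7 = 1 completes the 8 across.
(2,1) = 13 − 5 = 8 completes the 13 down.
(2,2) = 23 − 14 = 9 completes the 23 across.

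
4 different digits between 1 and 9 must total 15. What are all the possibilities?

4 distinct digits from 1–9 sum between 10 and 30.

{1,2,3,9}; {1,2,4,8}; {1,2,5,7}; {1,3,4,7}; {1,3,5,6}; {2,3,4,6}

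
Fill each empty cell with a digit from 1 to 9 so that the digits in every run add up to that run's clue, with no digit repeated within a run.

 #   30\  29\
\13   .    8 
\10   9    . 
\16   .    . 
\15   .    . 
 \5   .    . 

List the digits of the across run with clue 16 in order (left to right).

7, 9

16 in 2 cells must be {7,9}.
R1C1 = 13 − 8 = 5 completes the 13 across.
R2C2 = 10 − 9 = 1 completes the 10 across.
Given what's placed, R3C1 must be 7 to fit the 16 across and 30 down.
R3C2 = 16 − 7 = 9 completes the 16 across.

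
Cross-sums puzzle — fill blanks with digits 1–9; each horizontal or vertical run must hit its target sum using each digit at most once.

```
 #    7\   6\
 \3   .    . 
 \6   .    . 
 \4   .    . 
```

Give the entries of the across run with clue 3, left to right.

2 1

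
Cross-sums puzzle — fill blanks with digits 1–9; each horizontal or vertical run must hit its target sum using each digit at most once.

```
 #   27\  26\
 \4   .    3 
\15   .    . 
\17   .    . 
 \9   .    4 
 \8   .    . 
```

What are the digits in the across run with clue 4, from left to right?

4 in 2 cells must be {1,3}; 17 in 2 cells must be {8,9}.
R1C1 = 4 − 3 = 1 completes the 4 across.

1 3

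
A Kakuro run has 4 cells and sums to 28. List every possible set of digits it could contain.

4 distinct digits from 1–9 sum between 10 and 30.

{4,7,8,9}; {5,6,8,9}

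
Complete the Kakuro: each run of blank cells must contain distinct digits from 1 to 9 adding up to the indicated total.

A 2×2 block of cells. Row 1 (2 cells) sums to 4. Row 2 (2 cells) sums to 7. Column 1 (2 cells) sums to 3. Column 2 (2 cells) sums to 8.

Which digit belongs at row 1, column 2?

3

4 in 2 cells must be {1,3}; 3 in 2 cells must be {1,2}.
The 4 across and the 3 down share only 1, so (1,1) = 1.
(1,2) = 4 − 1 = 3 completes the 4 across.
(2,1) = 3 − 1 = 2 completes the 3 down.
(2,2) = 7 − 2 = 5 completes the 7 across.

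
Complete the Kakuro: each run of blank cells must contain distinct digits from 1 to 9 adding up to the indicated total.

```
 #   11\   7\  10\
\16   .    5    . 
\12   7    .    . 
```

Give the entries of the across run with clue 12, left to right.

7 2 3

R1C1 = 11 − 7 = 4 completes the 11 down.
R1C3 = 16 − 9 = 7 completes the 16 across.
R2C2 = 7 − 5 = 2 completes the 7 down.
R2C3 = 12 − 9 = 3 completes the 12 across.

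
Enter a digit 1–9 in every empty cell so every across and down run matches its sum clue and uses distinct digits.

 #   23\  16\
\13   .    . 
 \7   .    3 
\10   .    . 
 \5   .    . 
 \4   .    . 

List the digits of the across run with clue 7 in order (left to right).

4 in 2 cells must be {1,3}; 16 in 5 cells must be {1,2,3,4,6}.
R2C1 = 7 − 3 = 4 completes the 7 across.

4, 3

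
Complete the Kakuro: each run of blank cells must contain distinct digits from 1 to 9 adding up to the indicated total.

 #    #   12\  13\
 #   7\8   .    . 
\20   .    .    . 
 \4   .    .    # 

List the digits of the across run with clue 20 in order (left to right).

4 9 7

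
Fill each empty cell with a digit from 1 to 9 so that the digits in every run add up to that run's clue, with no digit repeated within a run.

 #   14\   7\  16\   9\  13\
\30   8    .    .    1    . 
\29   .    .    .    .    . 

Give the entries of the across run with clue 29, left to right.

16 in 2 cells must be {7,9}.
Given what's placed, R1C2 must be 5 to fit the 30 across and 7 down.
R2C1 = 14 − 8 = 6 completes the 14 down.
R2C2 = 7 − 5 = 2 completes the 7 down.
R2C4 = 9 − 1 = 8 completes the 9 down.
R2C3 = 9: the only remaining digit allowed by both the 29 across and the 16 down.
R2C5 = 29 − 25 = 4 completes the 29 across.

6 2 9 8 4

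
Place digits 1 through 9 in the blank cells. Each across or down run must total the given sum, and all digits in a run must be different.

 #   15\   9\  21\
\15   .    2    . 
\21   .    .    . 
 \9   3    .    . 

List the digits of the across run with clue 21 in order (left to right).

8, 6, 7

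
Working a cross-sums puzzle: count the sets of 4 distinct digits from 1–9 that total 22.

4 distinct digits from 1–9 sum between 10 and 30.

11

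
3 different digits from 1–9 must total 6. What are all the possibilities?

3 distinct digits from 1–9 sum between 6 and 24.
Only one set works: {1,2,3}.

{1,2,3}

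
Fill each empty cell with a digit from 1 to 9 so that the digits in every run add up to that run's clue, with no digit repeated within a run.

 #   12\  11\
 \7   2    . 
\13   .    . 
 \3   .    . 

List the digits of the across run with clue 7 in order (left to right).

2, 5

3 in 2 cells must be {1,2}.
R1C2 = 7 − 2 = 5 completes the 7 across.
Given what's placed, R2C2 must be 4 to fit the 13 across and 11 down.
R3C1 = 1: the only remaining digit allowed by both the 3 across and the 12 down.
R3C2 = 3 − 1 = 2 completes the 3 across.
R2C1 = 13 − 4 = 9 completes the 13 across.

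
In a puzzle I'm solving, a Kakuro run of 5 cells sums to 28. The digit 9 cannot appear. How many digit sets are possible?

2

5 distinct digits from 1–9 sum between 15 and 35.
Dropping sets that contain 9.
Enumerating: {2,5,6,7,8}, {3,4,6,7,8}.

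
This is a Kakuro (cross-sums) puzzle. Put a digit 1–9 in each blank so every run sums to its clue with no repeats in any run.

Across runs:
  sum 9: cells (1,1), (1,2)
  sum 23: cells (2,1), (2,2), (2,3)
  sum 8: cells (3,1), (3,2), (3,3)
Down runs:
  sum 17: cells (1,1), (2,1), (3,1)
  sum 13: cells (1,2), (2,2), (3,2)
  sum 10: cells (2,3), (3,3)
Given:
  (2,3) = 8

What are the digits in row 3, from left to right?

23 in 3 cells must be {6,8,9}.
(3,3) = 10 − 8 = 2 completes the 10 down.
No cell is forced outright now. (2,1) can only be 6 or 9 (the digits allowed by both its 23 across and its 17 down). If (2,1) = 6: that forces (2,2) = 9, after which (3,1) would have to be in {1,5} for the 8 across but in {2,3,4,7,8,9} for the 17 down — contradiction. So (2,1) = 9.
(2,2) = 23 − 17 = 6 completes the 23 across.
(3,2) = 5: the only remaining digit allowed by both the 8 across and the 13 down.
(1,2) = 13 − 11 = 2 completes the 13 down.
(3,1) = 8 − 7 = 1 completes the 8 across.
(1,1) = 9 − 2 = 7 completes the 9 across.

1, 5, 2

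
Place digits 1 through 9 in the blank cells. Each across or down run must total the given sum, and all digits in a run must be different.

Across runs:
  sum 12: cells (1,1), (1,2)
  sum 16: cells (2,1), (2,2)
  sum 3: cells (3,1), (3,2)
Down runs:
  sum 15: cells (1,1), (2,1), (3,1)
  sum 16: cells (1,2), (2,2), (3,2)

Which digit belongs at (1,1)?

4

16 in 2 cells must be {7,9}; 3 in 2 cells must be {1,2}.
Nothing is forced directly, so branch on (3,1), whose candidates are 1 or 2. If (3,1) = 1: that forces (2,1) = 9, (2,2) = 7, after which (3,2) would have to be in {2} for the 3 across but in {1,3,4,5,6,8} for the 16 down — contradiction. So (3,1) = 2.
(3,2) = 3 − 2 = 1 completes the 3 across.
Nothing is forced directly, so branch on (2,1), whose candidates are 7 or 9. If (2,1) = 7: then (1,1) would have to be in {3,4,5,7,8,9} for the 12 across but in {6} for the 15 down — contradiction. So (2,1) = 9.
(1,1) = 15 − 11 = 4 completes the 15 down.
(1,2) = 12 − 4 = 8 completes the 12 across.
(2,2) = 16 − 9 = 7 completes the 16 across.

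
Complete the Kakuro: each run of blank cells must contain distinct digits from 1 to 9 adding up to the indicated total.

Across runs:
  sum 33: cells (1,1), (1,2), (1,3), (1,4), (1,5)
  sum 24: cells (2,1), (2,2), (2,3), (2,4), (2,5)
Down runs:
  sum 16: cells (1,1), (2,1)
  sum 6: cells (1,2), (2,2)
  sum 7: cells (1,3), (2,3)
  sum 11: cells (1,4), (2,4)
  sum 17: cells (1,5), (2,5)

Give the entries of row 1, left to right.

9, 5, 4, 7, 8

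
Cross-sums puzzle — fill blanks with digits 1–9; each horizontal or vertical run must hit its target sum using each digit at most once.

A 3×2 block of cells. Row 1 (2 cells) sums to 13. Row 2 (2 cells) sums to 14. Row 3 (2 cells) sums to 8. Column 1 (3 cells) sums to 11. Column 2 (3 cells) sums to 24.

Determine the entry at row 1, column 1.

24 in 3 cells must be {7,8,9}.
The 8 across and the 24 down share only 7, so (3,2) = 7.
(3,1) = 8 − 7 = 1 completes the 8 across.
Nothing is forced directly, so branch on (1,2), whose candidates are 8 or 9. If (1,2) = 8: then (1,1) would have to be in {5} for the 13 across but in {2,3,4,6,7,8} for the 11 down — contradiction. So (1,2) = 9.
(1,1) = 13 − 9 = 4 completes the 13 across.
(2,1) = 11 − 5 = 6 completes the 11 down.
(2,2) = 14 − 6 = 8 completes the 14 across.

4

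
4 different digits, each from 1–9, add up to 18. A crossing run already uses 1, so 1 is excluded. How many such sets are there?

5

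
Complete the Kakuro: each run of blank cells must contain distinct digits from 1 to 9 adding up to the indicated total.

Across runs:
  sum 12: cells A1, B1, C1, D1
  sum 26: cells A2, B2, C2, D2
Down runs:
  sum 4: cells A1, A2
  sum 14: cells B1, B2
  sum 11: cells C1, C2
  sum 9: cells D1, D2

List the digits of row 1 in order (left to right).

1, 6, 2, 3

4 in 2 cells must be {1,3}.
Only 3 fits A2 under both its across sum 26 and down sum 4.
A1 = 4 − 3 = 1 completes the 4 down.
Nothing is forced directly, so branch on D2, whose candidates are 6 or 8. If D2 = 8: then D1 would have to be in {2,3,4,5,6} for the 12 across but in {1} for the 9 down — contradiction. So D2 = 6.
D1 = 9 − 6 = 3 completes the 9 down.
B1 = 6: the only remaining digit allowed by both the 12 across and the 14 down.
C1 = 12 − 10 = 2 completes the 12 across.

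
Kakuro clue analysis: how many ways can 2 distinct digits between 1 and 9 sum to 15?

2

2 distinct digits from 1–9 sum between 3 and 17.
Enumerating: {6,9}, {7,8}.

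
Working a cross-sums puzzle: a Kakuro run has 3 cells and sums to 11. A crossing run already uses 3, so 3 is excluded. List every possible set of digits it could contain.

{1,2,8}; {1,4,6}; {2,4,5}

3 distinct digits from 1–9 sum between 6 and 24.
Dropping sets that contain 3.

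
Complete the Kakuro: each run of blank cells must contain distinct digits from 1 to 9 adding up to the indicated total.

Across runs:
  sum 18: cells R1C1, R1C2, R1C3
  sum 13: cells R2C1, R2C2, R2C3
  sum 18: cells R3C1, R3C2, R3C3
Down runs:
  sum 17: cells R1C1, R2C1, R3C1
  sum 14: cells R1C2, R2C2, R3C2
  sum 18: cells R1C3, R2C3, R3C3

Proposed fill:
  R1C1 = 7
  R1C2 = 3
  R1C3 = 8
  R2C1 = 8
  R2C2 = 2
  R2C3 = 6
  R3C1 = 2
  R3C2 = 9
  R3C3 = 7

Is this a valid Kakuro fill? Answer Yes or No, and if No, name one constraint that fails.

No — the down run R1C3–R3C3 sums to 21, not 18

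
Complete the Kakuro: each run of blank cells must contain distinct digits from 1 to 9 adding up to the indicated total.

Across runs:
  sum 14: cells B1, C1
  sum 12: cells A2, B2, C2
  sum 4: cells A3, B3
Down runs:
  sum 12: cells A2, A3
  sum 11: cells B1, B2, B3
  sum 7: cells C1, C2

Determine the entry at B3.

1

4 in 2 cells must be {1,3}.
The 4 across and the 12 down share only 3, so A3 = 3.
B3 = 4 − 3 = 1 completes the 4 across.
A2 = 12 − 3 = 9 completes the 12 down.
B2 = 2: the only remaining digit allowed by both the 12 across and the 11 down.
C2 = 12 − 11 = 1 completes the 12 across.
B1 = 11 − 3 = 8 completes the 11 down.
C1 = 14 − 8 = 6 completes the 14 across.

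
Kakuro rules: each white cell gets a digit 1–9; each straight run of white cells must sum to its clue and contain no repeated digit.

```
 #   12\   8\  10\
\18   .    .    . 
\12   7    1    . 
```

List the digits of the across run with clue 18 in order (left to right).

5 7 6

R1C1 = 12 − 7 = 5 completes the 12 down.
R1C2 = 8 − 1 = 7 completes the 8 down.
R1C3 = 18 − 12 = 6 completes the 18 across.
R2C3 = 12 − 8 = 4 completes the 12 across.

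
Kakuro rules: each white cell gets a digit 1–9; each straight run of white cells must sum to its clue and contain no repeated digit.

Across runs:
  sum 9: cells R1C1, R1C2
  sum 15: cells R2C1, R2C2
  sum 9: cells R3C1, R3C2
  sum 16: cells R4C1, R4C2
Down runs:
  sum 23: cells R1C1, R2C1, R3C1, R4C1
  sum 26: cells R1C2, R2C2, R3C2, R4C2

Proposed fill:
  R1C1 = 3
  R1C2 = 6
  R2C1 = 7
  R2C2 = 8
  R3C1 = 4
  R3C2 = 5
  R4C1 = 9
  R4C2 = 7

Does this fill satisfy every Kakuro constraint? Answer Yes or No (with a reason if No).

Yes

Across: 3+6=9; 7+8=15; 4+5=9; 9+7=16. Down: 3+7+4+9=23; 6+8+5+7=26. No digit repeats within any run.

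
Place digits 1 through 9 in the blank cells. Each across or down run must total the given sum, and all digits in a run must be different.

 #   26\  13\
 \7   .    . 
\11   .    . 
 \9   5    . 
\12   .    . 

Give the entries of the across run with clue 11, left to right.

8 3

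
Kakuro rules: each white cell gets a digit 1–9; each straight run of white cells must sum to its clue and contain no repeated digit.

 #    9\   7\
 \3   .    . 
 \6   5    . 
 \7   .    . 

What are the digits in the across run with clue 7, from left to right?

3 4

3 in 2 cells must be {1,2}; 7 in 3 cells must be {1,2,4}.
Given what's placed, R1C1 must be 1 to fit the 3 across and 9 down.
R1C2 = 3 − 1 = 2 completes the 3 across.
R2C2 = 6 − 5 = 1 completes the 6 across.
R3C1 = 9 − 6 = 3 completes the 9 down.
R3C2 = 7 − 3 = 4 completes the 7 across.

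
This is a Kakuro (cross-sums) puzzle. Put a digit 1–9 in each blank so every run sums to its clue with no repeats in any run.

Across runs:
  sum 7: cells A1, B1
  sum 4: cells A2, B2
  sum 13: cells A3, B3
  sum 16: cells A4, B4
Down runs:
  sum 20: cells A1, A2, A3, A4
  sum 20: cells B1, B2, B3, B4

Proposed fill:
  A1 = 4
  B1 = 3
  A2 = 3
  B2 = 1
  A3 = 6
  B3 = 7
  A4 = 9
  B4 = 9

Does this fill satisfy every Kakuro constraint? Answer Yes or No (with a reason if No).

No — the down run A1–A4 sums to 22, not 20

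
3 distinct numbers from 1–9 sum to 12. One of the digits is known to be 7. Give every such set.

3 distinct digits from 1–9 sum between 6 and 24.
Keeping only sets containing 7.

{1,4,7}; {2,3,7}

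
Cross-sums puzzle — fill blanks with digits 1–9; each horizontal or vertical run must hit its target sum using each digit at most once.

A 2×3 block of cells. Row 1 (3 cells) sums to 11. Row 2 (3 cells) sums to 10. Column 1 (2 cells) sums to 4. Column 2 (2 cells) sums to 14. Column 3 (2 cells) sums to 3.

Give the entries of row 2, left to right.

4 in 2 cells must be {1,3}; 3 in 2 cells must be {1,2}.
Nothing is forced directly, so branch on (2,2), whose candidates are 5 or 6. If (2,2) = 5: then (1,2) would have to be in {1,2,3,4,5,6,7,8} for the 11 across but in {9} for the 14 down — contradiction. So (2,2) = 6.
(1,2) = 14 − 6 = 8 completes the 14 down.
Given what's placed, (2,3) must be 1 to fit the 10 across and 3 down.
(1,1) = 1: the only remaining digit allowed by both the 11 across and the 4 down.
(1,3) = 11 − 9 = 2 completes the 11 across.
(2,1) = 10 − 7 = 3 completes the 10 across.

3, 6, 1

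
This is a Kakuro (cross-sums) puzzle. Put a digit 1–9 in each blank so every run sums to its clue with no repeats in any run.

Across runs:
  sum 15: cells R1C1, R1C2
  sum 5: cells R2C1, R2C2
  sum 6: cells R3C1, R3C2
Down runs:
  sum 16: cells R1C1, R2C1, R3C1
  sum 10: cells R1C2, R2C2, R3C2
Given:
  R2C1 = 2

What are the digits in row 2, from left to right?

2 3

R2C2 = 5 − 2 = 3 completes the 5 across.
R3C1 = 5: the only remaining digit allowed by both the 6 across and the 16 down.
R3C2 = 6 − 5 = 1 completes the 6 across.
R1C1 = 16 − 7 = 9 completes the 16 down.
R1C2 = 15 − 9 = 6 completes the 15 across.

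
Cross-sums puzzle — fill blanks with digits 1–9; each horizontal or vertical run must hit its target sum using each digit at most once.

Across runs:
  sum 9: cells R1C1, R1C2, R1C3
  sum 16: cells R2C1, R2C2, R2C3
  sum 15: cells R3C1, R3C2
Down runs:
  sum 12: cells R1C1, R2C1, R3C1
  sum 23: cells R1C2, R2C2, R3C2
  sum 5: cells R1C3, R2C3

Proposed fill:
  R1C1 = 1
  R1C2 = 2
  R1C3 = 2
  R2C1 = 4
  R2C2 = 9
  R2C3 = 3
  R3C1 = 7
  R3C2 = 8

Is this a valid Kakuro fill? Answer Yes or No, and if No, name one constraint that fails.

No — the across run R1C1–R1C3 sums to 5, not 9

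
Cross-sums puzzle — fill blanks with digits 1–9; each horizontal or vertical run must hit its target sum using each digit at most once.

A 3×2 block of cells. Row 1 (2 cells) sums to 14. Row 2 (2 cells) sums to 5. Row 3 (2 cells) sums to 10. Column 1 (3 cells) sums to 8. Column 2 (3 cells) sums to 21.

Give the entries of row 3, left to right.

2, 8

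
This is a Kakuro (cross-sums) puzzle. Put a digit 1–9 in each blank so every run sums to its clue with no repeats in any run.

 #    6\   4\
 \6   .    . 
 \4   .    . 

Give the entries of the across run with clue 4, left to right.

4 in 2 cells must be {1,3}.
The 6 across and the 4 down share only 1, so R1C2 = 1.
The 4 across and the 6 down share only 1, so R2C1 = 1.
R2C2 = 4 − 1 = 3 completes the 4 across.
R1C1 = 6 − 1 = 5 completes the 6 across.

1 3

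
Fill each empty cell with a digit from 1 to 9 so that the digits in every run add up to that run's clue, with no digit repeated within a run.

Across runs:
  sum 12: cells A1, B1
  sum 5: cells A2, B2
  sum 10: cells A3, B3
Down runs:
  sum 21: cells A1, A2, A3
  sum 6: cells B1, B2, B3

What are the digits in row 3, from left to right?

6 in 3 cells must be {1,2,3}.
The 12 across and the 6 down share only 3, so B1 = 3.
The 5 across and the 21 down share only 4, so A2 = 4.
B2 = 5 − 4 = 1 completes the 5 across.
B3 = 6 − 4 = 2 completes the 6 down.
A1 = 12 − 3 = 9 completes the 12 across.
A3 = 10 − 2 = 8 completes the 10 across.

8 2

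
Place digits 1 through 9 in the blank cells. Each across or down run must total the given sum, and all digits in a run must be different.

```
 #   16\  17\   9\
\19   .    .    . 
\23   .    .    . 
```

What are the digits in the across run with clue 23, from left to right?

9 8 6

23 in 3 cells must be {6,8,9}; 16 in 2 cells must be {7,9}; 17 in 2 cells must be {8,9}.
The 23 across and the 16 down share only 9, so R2C1 = 9.
Given what's placed, R2C2 must be 8 to fit the 23 across and 17 down.
R2C3 = 23 − 17 = 6 completes the 23 across.
R1C1 = 16 − 9 = 7 completes the 16 down.
R1C2 = 17 − 8 = 9 completes the 17 down.
R1C3 = 19 − 16 = 3 completes the 19 across.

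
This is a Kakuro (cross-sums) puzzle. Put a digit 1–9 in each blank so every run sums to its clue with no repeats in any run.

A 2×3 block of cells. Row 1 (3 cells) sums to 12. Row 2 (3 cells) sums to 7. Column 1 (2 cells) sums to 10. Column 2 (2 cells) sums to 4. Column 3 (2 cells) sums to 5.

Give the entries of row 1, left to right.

8 3 1

7 in 3 cells must be {1,2,4}; 4 in 2 cells must be {1,3}.
The 7 across and the 4 down share only 1, so (2,2) = 1.
(1,2) = 4 − 1 = 3 completes the 4 down.
Nothing is forced directly, so branch on (2,1), whose candidates are 2 or 4. If (2,1) = 4: then (1,1) would have to be in {1,2,4,5,7,8} for the 12 across but in {6} for the 10 down — contradiction. So (2,1) = 2.
(1,1) = 10 − 2 = 8 completes the 10 down.
(1,3) = 12 − 11 = 1 completes the 12 across.
(2,3) = 7 − 3 = 4 completes the 7 across.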